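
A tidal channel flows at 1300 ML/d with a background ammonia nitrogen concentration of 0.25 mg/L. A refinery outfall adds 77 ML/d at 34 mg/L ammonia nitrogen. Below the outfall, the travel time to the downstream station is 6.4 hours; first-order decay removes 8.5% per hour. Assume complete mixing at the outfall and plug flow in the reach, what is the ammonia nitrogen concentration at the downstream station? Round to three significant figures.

1.21 mg/L

Mixed concentration C = ΣQC/ΣQ = (1300·0.2500 + 77.00·34.00) / 1377 = 2943/1377 = 2.137 mg/L.
8.5%/h lost → k = −ln(1 − 0.085) = 0.08883 h⁻¹.
After decay, C = 2.137 × e^(−kt) = 2.137 × 0.5664 = 1.210 mg/L.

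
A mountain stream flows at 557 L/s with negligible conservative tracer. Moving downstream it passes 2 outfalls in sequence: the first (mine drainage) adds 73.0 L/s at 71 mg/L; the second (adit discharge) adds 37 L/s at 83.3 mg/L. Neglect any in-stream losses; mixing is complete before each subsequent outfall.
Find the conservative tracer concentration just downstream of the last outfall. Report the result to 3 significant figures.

12.4 mg/L

Outfall 1: combined Q = 630.0 L/s; C = (557.0·0 + 73.00·71.00)/630.0 = 8.227 mg/L.
Outfall 2: combined Q = 667.0 L/s; C = (630.0·8.227 + 37.00·83.30)/667.0 = 12.39 mg/L.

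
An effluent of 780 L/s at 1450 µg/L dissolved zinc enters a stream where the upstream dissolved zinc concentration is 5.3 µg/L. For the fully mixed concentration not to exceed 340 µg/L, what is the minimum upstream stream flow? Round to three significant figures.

Set C_mix = 340: (Q·5.300 + 780.0·1450) / (Q + 780.0) = 340
→ Q = 780.0·(1450 − 340)/(340 − 5.300) = 2587 L/s.

2590 L/s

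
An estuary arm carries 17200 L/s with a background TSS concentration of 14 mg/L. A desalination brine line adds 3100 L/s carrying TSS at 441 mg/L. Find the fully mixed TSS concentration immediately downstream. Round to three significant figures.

79.2 mg/L

Mixed concentration C = ΣQC/ΣQ = (17200·14.00 + 3100·441.0) / 20300 = 1608000/20300 = 79.21 mg/L.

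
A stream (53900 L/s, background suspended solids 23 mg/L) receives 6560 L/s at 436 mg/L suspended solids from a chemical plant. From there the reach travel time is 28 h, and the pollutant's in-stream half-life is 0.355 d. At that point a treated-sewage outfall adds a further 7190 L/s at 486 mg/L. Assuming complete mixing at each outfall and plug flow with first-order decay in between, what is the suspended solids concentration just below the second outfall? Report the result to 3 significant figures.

57.9 mg/L

Mixed concentration C = ΣQC/ΣQ = (53900·23.00 + 6560·436.0) / 60460 = 4100000/60460 = 67.81 mg/L; combined flow 60460 L/s.
Half-life 0.355 d → k = ln 2 / 0.355 = 1.953 d⁻¹.
After decay, C = 67.81 × e^(−kt) = 67.81 × 0.1025 = 6.950 mg/L.
Second outfall: C = (60460·6.950 + 7190·486.0)/67650 = 57.86 mg/L.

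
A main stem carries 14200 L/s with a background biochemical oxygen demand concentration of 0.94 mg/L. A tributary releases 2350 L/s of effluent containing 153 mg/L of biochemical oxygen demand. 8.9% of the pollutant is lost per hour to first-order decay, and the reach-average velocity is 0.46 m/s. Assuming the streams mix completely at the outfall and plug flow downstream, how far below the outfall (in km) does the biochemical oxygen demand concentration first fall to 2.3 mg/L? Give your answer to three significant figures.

40.5 km

After mixing, C = (14200·0.9400 + 2350·153.0) / 16550 = 372900/16550 = 22.53 mg/L.
8.9%/h lost → k = −ln(1 − 0.089) = 0.09321 h⁻¹.
Set 22.53·exp(−k·t) = 2.3 → t = ln(22.53/2.3)/k = 88130 s = 24.48 h.
Distance = v·t = 0.46·88130 = 40540 m = 40.54 km.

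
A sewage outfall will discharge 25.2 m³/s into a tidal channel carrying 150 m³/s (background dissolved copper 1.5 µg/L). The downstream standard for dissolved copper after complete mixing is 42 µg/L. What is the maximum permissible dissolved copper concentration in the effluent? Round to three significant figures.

At the limit, (Qr·Cr + Qe·Cₑ)/(Qr + Qe) = 42:
Cₑ = (175.2·42 − 150.0·1.500) / 25.20 = 283.1 µg/L.

283 µg/L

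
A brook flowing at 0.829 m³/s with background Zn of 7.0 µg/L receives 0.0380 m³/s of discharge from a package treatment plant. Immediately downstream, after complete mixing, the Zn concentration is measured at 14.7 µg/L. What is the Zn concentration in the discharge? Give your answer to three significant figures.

Mass balance: 0.8290·7.000 + 0.03800·Cₑ = 0.8670·14.70
→ Cₑ = (0.8670·14.70 − 0.8290·7.000) / 0.03800 = 182.7 µg/L.

183 µg/L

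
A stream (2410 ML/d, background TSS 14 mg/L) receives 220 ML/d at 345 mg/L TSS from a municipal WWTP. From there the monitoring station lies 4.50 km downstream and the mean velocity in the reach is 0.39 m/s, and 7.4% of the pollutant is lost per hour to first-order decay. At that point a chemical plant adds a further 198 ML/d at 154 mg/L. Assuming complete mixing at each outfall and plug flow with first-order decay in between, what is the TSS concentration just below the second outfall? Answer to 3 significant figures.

41.1 mg/L

Conservation of mass: C = (2410·14.00 + 220.0·345.0) / 2630 = 109600/2630 = 41.69 mg/L; combined flow 2630 ML/d.
Travel time t = 4.50·1000 / 0.39 = 11540 s = 3.205 h.
7.4%/h lost → k = −ln(1 − 0.074) = 0.07688 h⁻¹.
After decay, C = 41.69 × e^(−kt) = 41.69 × 0.7816 = 32.58 mg/L.
Second outfall: C = (2630·32.58 + 198.0·154.0)/2828 = 41.08 mg/L.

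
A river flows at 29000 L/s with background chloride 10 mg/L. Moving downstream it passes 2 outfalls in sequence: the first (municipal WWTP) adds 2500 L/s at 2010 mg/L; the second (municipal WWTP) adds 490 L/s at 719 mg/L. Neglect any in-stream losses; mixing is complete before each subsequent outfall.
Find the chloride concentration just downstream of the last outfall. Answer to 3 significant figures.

Below outfall 1: Q → 31500 L/s, C = (29000·10.00 + 2500·2010)/31500 = 168.7 mg/L.
Below outfall 2: Q → 31990 L/s, C = (31500·168.7 + 490.0·719.0)/31990 = 177.2 mg/L.

177 mg/L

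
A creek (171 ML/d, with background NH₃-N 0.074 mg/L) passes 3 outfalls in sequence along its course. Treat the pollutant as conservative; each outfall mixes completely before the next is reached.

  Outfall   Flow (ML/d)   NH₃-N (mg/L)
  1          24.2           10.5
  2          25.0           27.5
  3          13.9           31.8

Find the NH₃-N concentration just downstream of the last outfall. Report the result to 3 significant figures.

Outfall 1: combined Q = 195.2 ML/d; C = (171.0·0.07400 + 24.20·10.50)/195.2 = 1.367 mg/L.
Outfall 2: combined Q = 220.2 ML/d; C = (195.2·1.367 + 25.00·27.50)/220.2 = 4.334 mg/L.
Outfall 3: combined Q = 234.1 ML/d; C = (220.2·4.334 + 13.90·31.80)/234.1 = 5.964 mg/L.

5.96 mg/L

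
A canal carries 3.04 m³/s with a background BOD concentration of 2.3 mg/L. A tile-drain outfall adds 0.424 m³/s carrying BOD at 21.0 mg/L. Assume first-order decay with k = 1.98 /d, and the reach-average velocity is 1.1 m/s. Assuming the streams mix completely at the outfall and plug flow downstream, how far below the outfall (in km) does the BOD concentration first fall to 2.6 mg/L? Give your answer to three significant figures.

27.3 km

Flow-weighted average: C = (3.040·2.300 + 0.4240·21.00) / 3.464 = 15.90/3.464 = 4.589 mg/L.
Set 4.589·exp(−k·t) = 2.6 → t = ln(4.589/2.6)/k = 24790 s = 6.886 h.
Distance = v·t = 1.1·24790 = 27270 m = 27.27 km.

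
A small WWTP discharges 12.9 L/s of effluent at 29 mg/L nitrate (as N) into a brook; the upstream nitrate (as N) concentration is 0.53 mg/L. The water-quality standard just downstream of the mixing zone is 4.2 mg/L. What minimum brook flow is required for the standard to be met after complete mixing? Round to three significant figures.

Set C_mix = 4.2: (Q·0.5300 + 12.90·29.00) / (Q + 12.90) = 4.2
→ Q = 12.90·(29.00 − 4.2)/(4.2 − 0.5300) = 87.17 L/s.

87.2 L/s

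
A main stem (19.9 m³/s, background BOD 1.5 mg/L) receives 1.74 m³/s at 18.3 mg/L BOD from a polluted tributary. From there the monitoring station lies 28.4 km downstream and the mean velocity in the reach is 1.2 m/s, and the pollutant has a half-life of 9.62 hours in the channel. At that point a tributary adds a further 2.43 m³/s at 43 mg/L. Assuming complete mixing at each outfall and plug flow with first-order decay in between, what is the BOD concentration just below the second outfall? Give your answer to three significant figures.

Flow-weighted average: C = (19.90·1.500 + 1.740·18.30) / 21.64 = 61.69/21.64 = 2.851 mg/L; combined flow 21.64 m³/s.
Travel time t = 28.4·1000 / 1.2 = 23670 s = 6.574 h.
Half-life 9.62 h → k = ln 2 / 9.62 = 0.07205 h⁻¹ = 1.729 d⁻¹.
Applying C = C₀e^(−kt): 2.851 × 0.6227 = 1.775 mg/L.
Second outfall: C = (21.64·1.775 + 2.430·43.00)/24.07 = 5.937 mg/L.

5.94 mg/L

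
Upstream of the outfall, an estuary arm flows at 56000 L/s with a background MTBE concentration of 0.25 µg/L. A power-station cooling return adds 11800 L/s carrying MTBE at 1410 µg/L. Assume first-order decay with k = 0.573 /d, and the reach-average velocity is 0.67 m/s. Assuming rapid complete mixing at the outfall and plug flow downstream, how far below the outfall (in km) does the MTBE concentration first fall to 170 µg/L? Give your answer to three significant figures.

37.2 km

Mixed concentration C = ΣQC/ΣQ = (56000·0.2500 + 11800·1410) / 67800 = 16650000/67800 = 245.6 µg/L.
Set 245.6·exp(−k·t) = 170 → t = ln(245.6/170)/k = 55480 s = 15.41 h.
Distance = v·t = 0.67·55480 = 37170 m = 37.17 km.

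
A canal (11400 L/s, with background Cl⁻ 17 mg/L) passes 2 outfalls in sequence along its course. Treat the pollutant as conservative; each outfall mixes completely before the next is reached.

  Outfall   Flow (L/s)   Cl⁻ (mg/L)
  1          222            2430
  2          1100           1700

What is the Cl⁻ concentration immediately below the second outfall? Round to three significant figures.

205 mg/L

Below outfall 1: Q → 11620 L/s, C = (11400·17.00 + 222.0·2430)/11620 = 63.09 mg/L.
Below outfall 2: Q → 12720 L/s, C = (11620·63.09 + 1100·1700)/12720 = 204.6 mg/L.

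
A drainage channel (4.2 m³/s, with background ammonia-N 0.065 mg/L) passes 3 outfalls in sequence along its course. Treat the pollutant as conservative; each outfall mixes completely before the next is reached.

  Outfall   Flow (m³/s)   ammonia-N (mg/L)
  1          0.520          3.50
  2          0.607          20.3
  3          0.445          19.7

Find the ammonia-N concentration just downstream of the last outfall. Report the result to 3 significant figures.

After outfall 1: Q = 4.200 + 0.5200 = 4.720 m³/s; C = (4.200·0.06500 + 0.5200·3.500)/4.720 = 0.4434 mg/L.
After outfall 2: Q = 4.720 + 0.6070 = 5.327 m³/s; C = (4.720·0.4434 + 0.6070·20.30)/5.327 = 2.706 mg/L.
After outfall 3: Q = 5.327 + 0.4450 = 5.772 m³/s; C = (5.327·2.706 + 0.4450·19.70)/5.772 = 4.016 mg/L.

4.02 mg/L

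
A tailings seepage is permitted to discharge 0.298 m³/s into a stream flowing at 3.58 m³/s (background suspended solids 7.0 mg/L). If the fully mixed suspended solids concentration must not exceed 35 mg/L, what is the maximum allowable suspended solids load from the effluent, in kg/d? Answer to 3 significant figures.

9560 kg/d

Mass balance at the limit: 3.580·7.000 + 0.2980·Cₑ = 3.878·35 → Cₑ = 371.4 mg/L.
Load = 0.2980 m³/s × 371.4 g/m³ × 86 400 s/d = 9562 kg/d.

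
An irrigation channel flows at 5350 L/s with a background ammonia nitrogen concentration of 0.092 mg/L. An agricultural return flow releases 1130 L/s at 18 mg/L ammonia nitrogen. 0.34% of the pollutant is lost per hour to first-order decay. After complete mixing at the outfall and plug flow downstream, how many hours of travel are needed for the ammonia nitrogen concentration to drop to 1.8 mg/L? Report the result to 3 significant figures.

170 h

Mixed concentration C = ΣQC/ΣQ = (5350·0.09200 + 1130·18.00) / 6480 = 20830/6480 = 3.215 mg/L.
0.34%/h lost → k = −ln(1 − 0.0034) = 0.003406 h⁻¹.
3.215·exp(−k·t) = 1.8 → t = ln(3.215/1.8)/k = 613100 s = 170.3 h.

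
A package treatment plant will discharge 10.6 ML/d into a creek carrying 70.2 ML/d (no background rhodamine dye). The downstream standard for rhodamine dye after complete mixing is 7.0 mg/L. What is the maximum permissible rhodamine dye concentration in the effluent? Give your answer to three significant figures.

53.4 mg/L

At the limit, (Qr·Cr + Qe·Cₑ)/(Qr + Qe) = 7.0:
Cₑ = (80.80·7.0 − 70.20·0) / 10.60 = 53.36 mg/L.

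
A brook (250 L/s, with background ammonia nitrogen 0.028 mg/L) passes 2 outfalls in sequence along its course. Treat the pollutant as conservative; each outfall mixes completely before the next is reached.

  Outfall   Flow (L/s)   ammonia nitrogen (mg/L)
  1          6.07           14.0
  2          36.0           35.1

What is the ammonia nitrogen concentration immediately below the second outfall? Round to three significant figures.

4.64 mg/L

Below outfall 1: Q → 256.1 L/s, C = (250.0·0.02800 + 6.070·14.00)/256.1 = 0.3592 mg/L.
Below outfall 2: Q → 292.1 L/s, C = (256.1·0.3592 + 36.00·35.10)/292.1 = 4.641 mg/L.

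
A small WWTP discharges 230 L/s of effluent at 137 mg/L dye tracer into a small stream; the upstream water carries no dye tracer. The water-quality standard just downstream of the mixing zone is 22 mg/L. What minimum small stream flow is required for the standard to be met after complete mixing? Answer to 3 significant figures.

Set C_mix = 22: (Q·0 + 230.0·137.0) / (Q + 230.0) = 22
→ Q = 230.0·(137.0 − 22)/(22 − 0) = 1202 L/s.

1200 L/s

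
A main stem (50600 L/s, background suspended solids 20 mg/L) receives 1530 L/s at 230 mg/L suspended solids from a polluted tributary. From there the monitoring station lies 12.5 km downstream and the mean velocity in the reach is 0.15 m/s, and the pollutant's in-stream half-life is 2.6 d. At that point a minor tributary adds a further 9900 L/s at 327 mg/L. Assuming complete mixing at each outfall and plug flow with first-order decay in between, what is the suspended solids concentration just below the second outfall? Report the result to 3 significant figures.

Mixed concentration C = ΣQC/ΣQ = (50600·20.00 + 1530·230.0) / 52130 = 1364000/52130 = 26.16 mg/L; combined flow 52130 L/s.
Travel time t = 12.5·1000 / 0.15 = 83330 s = 23.15 h.
Half-life 2.6 d → k = ln 2 / 2.6 = 0.2666 d⁻¹.
Decay over the reach: 26.16·exp(−kt) = 26.16·0.7733 = 20.23 mg/L.
At the second outfall, C = (52130·20.23 + 9900·327.0) / (52130 + 9900) = 69.19 mg/L.

69.2 mg/L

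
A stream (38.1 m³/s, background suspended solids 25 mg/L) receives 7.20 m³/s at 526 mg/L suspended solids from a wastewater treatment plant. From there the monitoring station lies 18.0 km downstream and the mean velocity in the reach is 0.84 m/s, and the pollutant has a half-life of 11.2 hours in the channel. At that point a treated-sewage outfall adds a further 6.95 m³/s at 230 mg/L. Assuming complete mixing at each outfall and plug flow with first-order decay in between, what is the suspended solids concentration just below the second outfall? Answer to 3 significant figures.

Conservation of mass: C = (38.10·25.00 + 7.200·526.0) / 45.30 = 4740/45.30 = 104.6 mg/L; combined flow 45.30 m³/s.
Travel time t = 18.0·1000 / 0.84 = 21430 s = 5.952 h.
Half-life 11.2 h → k = ln 2 / 11.2 = 0.06189 h⁻¹ = 1.485 d⁻¹.
After decay, C = 104.6 × e^(−kt) = 104.6 × 0.6919 = 72.39 mg/L.
At the second outfall, C = (45.30·72.39 + 6.950·230.0) / (45.30 + 6.950) = 93.35 mg/L.

93.4 mg/L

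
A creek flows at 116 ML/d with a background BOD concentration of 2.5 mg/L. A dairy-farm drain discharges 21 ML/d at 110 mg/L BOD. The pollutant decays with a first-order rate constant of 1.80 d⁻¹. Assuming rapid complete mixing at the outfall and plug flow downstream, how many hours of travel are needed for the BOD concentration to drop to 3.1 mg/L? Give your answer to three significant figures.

Mixed concentration C = ΣQC/ΣQ = (116.0·2.500 + 21.00·110.0) / 137.0 = 2600/137.0 = 18.98 mg/L.
18.98·exp(−k·t) = 3.1 → t = ln(18.98/3.1)/k = 86970 s = 24.16 h.

24.2 h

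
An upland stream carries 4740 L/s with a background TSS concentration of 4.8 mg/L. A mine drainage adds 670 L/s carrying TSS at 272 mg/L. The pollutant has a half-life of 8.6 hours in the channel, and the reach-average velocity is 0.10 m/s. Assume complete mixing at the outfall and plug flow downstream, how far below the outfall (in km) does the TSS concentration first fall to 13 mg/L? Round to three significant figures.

4.78 km

Conservation of mass: C = (4740·4.800 + 670.0·272.0) / 5410 = 205000/5410 = 37.89 mg/L.
Half-life 8.6 h → k = ln 2 / 8.6 = 0.08060 h⁻¹ = 1.934 d⁻¹.
Set 37.89·exp(−k·t) = 13 → t = ln(37.89/13)/k = 47780 s = 13.27 h.
Distance = v·t = 0.10·47780 = 4778 m = 4.778 km.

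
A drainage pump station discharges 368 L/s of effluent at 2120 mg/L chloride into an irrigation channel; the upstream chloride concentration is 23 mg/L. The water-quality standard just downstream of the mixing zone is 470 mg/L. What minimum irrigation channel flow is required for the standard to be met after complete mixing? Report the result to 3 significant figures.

Set C_mix = 470: (Q·23.00 + 368.0·2120) / (Q + 368.0) = 470
→ Q = 368.0·(2120 − 470)/(470 − 23.00) = 1358 L/s.

1360 L/s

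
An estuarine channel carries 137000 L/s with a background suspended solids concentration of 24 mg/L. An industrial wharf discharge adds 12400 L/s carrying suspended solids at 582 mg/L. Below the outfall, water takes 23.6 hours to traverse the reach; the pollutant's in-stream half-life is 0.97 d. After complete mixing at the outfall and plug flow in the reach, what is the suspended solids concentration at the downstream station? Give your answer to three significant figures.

Mass balance: C = (137000·24.00 + 12400·582.0) / 149400 = 10500000/149400 = 70.31 mg/L.
Half-life 0.97 d → k = ln 2 / 0.97 = 0.7146 d⁻¹.
Decay over the reach: 70.31·exp(−kt) = 70.31·0.4953 = 34.82 mg/L.

34.8 mg/L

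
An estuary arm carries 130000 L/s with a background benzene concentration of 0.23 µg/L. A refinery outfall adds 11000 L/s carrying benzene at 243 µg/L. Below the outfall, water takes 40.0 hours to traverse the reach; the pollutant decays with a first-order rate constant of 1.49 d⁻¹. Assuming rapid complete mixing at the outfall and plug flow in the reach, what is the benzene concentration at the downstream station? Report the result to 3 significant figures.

Mixed concentration C = ΣQC/ΣQ = (130000·0.2300 + 11000·243.0) / 141000 = 2703000/141000 = 19.17 µg/L.
Applying C = C₀e^(−kt): 19.17 × 0.08346 = 1.600 µg/L.

1.60 µg/L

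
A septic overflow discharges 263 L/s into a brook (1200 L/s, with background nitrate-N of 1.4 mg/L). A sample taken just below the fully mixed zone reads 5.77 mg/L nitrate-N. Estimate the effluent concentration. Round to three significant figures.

Mass balance: 1200·1.400 + 263.0·Cₑ = 1463·5.770
→ Cₑ = (1463·5.770 − 1200·1.400) / 263.0 = 25.71 mg/L.

25.7 mg/L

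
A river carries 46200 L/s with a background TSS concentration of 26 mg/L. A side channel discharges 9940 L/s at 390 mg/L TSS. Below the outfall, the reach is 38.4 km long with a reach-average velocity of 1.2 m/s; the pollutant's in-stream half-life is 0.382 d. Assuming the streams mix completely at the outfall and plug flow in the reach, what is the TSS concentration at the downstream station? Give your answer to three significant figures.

Mass balance: C = (46200·26.00 + 9940·390.0) / 56140 = 5078000/56140 = 90.45 mg/L.
Travel time t = 38.4·1000 / 1.2 = 32000 s = 8.889 h.
Half-life 0.382 d → k = ln 2 / 0.382 = 1.815 d⁻¹.
Applying C = C₀e^(−kt): 90.45 × 0.5107 = 46.19 mg/L.

46.2 mg/L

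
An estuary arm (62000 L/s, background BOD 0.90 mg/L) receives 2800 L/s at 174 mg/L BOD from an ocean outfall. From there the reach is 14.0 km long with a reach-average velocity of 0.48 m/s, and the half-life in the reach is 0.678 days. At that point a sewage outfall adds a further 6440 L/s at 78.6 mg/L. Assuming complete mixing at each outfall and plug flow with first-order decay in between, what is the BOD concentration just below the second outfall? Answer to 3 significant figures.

12.5 mg/L

After mixing, C = (62000·0.9000 + 2800·174.0) / 64800 = 543000/64800 = 8.380 mg/L; combined flow 64800 L/s.
Travel time t = 14.0·1000 / 0.48 = 29170 s = 8.102 h.
Half-life 0.678 d → k = ln 2 / 0.678 = 1.022 d⁻¹.
Decay over the reach: 8.380·exp(−kt) = 8.380·0.7081 = 5.934 mg/L.
Second outfall: C = (64800·5.934 + 6440·78.60)/71240 = 12.50 mg/L.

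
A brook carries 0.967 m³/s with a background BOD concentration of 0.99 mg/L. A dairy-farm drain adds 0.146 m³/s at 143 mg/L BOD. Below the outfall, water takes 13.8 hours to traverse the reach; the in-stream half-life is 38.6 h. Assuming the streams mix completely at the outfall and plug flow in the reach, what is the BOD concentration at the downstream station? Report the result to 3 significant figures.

15.3 mg/L

Mass balance: C = (0.9670·0.9900 + 0.1460·143.0) / 1.113 = 21.84/1.113 = 19.62 mg/L.
Half-life 38.6 h → k = ln 2 / 38.6 = 0.01796 h⁻¹ = 0.4310 d⁻¹.
First-order decay: C = 19.62·exp(−k·t) = 19.62·0.7805 = 15.31 mg/L.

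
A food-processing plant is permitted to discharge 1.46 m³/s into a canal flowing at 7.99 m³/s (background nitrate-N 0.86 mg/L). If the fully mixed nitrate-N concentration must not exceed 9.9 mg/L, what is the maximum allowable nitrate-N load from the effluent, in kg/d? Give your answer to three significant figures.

Mass balance at the limit: 7.990·0.8600 + 1.460·Cₑ = 9.450·9.9 → Cₑ = 59.37 mg/L.
Load = 1.460 m³/s × 59.37 g/m³ × 86 400 s/d = 7489 kg/d.

7490 kg/d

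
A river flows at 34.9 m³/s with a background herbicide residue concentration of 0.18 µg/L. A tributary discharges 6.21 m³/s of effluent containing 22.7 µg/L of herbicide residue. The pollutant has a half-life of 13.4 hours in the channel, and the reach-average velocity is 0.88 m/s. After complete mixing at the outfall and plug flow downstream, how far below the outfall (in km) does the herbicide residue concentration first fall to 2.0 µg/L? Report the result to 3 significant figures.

Conservation of mass: C = (34.90·0.1800 + 6.210·22.70) / 41.11 = 147.2/41.11 = 3.582 µg/L.
Half-life 13.4 h → k = ln 2 / 13.4 = 0.05173 h⁻¹ = 1.241 d⁻¹.
Set 3.582·exp(−k·t) = 2.0 → t = ln(3.582/2.0)/k = 40560 s = 11.27 h.
Distance = v·t = 0.88·40560 = 35690 m = 35.69 km.

35.7 km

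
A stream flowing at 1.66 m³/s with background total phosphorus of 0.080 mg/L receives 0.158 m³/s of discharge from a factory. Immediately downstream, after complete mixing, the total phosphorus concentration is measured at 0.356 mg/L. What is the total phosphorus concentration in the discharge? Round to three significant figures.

Mass balance: 1.660·0.08000 + 0.1580·Cₑ = 1.818·0.3560
→ Cₑ = (1.818·0.3560 − 1.660·0.08000) / 0.1580 = 3.256 mg/L.

3.26 mg/L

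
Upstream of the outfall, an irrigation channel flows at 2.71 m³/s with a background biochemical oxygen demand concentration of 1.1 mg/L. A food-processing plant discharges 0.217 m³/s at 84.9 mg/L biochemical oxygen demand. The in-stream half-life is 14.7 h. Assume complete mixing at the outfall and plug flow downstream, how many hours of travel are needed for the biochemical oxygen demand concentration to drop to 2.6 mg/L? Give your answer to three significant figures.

21.9 h

Flow-weighted average: C = (2.710·1.100 + 0.2170·84.90) / 2.927 = 21.40/2.927 = 7.313 mg/L.
Half-life 14.7 h → k = ln 2 / 14.7 = 0.04715 h⁻¹ = 1.132 d⁻¹.
7.313·exp(−k·t) = 2.6 → t = ln(7.313/2.6)/k = 78950 s = 21.93 h.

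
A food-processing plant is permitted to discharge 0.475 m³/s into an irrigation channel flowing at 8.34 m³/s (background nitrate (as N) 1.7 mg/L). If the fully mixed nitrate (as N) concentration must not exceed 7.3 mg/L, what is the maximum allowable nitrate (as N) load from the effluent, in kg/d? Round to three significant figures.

4330 kg/d

Mass balance at the limit: 8.340·1.700 + 0.4750·Cₑ = 8.815·7.3 → Cₑ = 105.6 mg/L.
Load = 0.4750 m³/s × 105.6 g/m³ × 86 400 s/d = 4335 kg/d.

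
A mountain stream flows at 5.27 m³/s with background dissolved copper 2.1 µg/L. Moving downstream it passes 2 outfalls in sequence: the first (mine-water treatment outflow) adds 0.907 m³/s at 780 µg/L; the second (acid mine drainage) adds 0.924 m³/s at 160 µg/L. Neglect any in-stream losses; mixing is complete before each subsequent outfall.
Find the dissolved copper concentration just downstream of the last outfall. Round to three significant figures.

After outfall 1: Q = 5.270 + 0.9070 = 6.177 m³/s; C = (5.270·2.100 + 0.9070·780.0)/6.177 = 116.3 µg/L.
After outfall 2: Q = 6.177 + 0.9240 = 7.101 m³/s; C = (6.177·116.3 + 0.9240·160.0)/7.101 = 122.0 µg/L.

122 µg/L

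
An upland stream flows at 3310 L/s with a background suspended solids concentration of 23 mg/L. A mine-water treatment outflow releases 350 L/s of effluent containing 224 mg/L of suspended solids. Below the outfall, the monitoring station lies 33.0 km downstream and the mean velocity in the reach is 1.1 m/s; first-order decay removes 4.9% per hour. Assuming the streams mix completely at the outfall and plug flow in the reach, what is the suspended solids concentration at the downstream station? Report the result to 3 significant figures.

Mass balance: C = (3310·23.00 + 350.0·224.0) / 3660 = 154500/3660 = 42.22 mg/L.
Travel time t = 33.0·1000 / 1.1 = 30000 s = 8.333 h.
4.9%/h lost → k = −ln(1 − 0.049) = 0.05024 h⁻¹.
Decay over the reach: 42.22·exp(−kt) = 42.22·0.6579 = 27.78 mg/L.

27.8 mg/L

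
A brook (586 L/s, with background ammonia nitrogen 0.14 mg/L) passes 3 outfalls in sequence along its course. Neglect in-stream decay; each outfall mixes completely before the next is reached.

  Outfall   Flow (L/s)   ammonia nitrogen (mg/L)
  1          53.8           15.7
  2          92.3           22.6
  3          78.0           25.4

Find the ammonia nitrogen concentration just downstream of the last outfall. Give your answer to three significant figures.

After outfall 1: Q = 586.0 + 53.80 = 639.8 L/s; C = (586.0·0.1400 + 53.80·15.70)/639.8 = 1.448 mg/L.
After outfall 2: Q = 639.8 + 92.30 = 732.1 L/s; C = (639.8·1.448 + 92.30·22.60)/732.1 = 4.115 mg/L.
After outfall 3: Q = 732.1 + 78.00 = 810.1 L/s; C = (732.1·4.115 + 78.00·25.40)/810.1 = 6.165 mg/L.

6.16 mg/L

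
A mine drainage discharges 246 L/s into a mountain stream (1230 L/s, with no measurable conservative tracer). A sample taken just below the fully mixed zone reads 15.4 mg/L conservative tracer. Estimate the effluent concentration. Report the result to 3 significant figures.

Mass balance: 1230·0 + 246.0·Cₑ = 1476·15.40
→ Cₑ = (1476·15.40 − 1230·0) / 246.0 = 92.40 mg/L.

92.4 mg/L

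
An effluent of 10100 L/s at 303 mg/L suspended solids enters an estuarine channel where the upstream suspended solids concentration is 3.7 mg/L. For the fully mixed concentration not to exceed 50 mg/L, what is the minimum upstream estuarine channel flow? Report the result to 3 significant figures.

55200 L/s

Set C_mix = 50: (Q·3.700 + 10100·303.0) / (Q + 10100) = 50
→ Q = 10100·(303.0 − 50)/(50 − 3.700) = 55190 L/s.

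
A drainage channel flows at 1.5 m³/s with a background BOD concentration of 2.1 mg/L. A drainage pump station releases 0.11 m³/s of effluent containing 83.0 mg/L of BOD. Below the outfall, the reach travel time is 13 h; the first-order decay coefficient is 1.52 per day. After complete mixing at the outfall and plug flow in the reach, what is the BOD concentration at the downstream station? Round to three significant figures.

Mixed concentration C = ΣQC/ΣQ = (1.500·2.100 + 0.1100·83.00) / 1.610 = 12.28/1.610 = 7.627 mg/L.
After decay, C = 7.627 × e^(−kt) = 7.627 × 0.4390 = 3.348 mg/L.

3.35 mg/L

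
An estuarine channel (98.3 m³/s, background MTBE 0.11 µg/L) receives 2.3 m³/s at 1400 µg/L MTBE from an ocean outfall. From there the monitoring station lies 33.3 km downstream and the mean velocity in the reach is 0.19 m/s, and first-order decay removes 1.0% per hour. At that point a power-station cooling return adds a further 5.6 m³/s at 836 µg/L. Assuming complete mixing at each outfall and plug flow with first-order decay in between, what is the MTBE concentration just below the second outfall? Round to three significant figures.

62.7 µg/L

Mixed concentration C = ΣQC/ΣQ = (98.30·0.1100 + 2.300·1400) / 100.6 = 3231/100.6 = 32.12 µg/L; combined flow 100.6 m³/s.
Travel time t = 33.3·1000 / 0.19 = 175300 s = 48.68 h.
1.0%/h lost → k = −ln(1 − 0.01) = 0.01005 h⁻¹.
Decay over the reach: 32.12·exp(−kt) = 32.12·0.6131 = 19.69 µg/L.
Second outfall: C = (100.6·19.69 + 5.600·836.0)/106.2 = 62.73 µg/L.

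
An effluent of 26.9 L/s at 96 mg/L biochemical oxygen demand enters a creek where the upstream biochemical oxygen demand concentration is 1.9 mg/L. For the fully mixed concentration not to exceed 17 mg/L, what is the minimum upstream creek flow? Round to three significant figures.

Set C_mix = 17: (Q·1.900 + 26.90·96.00) / (Q + 26.90) = 17
→ Q = 26.90·(96.00 − 17)/(17 − 1.900) = 140.7 L/s.

141 L/s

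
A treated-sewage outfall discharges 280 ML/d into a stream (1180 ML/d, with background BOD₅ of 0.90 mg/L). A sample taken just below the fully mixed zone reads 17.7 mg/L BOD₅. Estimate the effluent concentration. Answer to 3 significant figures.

Mass balance: 1180·0.9000 + 280.0·Cₑ = 1460·17.70
→ Cₑ = (1460·17.70 − 1180·0.9000) / 280.0 = 88.50 mg/L.

88.5 mg/L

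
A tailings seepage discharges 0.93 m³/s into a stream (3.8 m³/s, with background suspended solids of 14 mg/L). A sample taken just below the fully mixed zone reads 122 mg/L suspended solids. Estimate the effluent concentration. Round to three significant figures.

Mass balance: 3.800·14.00 + 0.9300·Cₑ = 4.730·122.0
→ Cₑ = (4.730·122.0 − 3.800·14.00) / 0.9300 = 563.3 mg/L.

563 mg/L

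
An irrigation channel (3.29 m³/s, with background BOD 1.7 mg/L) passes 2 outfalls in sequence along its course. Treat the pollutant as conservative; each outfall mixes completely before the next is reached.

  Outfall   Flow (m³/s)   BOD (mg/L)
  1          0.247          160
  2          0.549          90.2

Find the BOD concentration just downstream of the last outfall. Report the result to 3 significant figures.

23.2 mg/L

After outfall 1: Q = 3.290 + 0.2470 = 3.537 m³/s; C = (3.290·1.700 + 0.2470·160.0)/3.537 = 12.75 mg/L.
After outfall 2: Q = 3.537 + 0.5490 = 4.086 m³/s; C = (3.537·12.75 + 0.5490·90.20)/4.086 = 23.16 mg/L.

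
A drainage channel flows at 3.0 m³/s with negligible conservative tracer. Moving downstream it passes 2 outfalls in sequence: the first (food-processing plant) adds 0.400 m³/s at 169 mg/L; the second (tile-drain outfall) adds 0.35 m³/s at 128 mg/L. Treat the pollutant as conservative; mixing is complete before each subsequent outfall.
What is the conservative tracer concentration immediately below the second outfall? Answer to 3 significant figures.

Below outfall 1: Q → 3.400 m³/s, C = (3.000·0 + 0.4000·169.0)/3.400 = 19.88 mg/L.
Below outfall 2: Q → 3.750 m³/s, C = (3.400·19.88 + 0.3500·128.0)/3.750 = 29.97 mg/L.

30.0 mg/L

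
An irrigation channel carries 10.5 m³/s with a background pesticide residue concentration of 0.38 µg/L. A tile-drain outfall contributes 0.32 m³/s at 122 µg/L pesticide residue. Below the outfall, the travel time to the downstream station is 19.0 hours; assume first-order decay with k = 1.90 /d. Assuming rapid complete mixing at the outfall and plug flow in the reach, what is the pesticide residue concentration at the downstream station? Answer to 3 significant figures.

0.884 µg/L

Conservation of mass: C = (10.50·0.3800 + 0.3200·122.0) / 10.82 = 43.03/10.82 = 3.977 µg/L.
Applying C = C₀e^(−kt): 3.977 × 0.2222 = 0.8837 µg/L.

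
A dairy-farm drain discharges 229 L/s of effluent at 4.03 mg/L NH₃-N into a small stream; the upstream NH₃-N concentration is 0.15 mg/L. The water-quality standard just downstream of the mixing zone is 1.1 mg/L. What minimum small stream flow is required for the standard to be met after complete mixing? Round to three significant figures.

706 L/s

Set C_mix = 1.1: (Q·0.1500 + 229.0·4.030) / (Q + 229.0) = 1.1
→ Q = 229.0·(4.030 − 1.1)/(1.1 − 0.1500) = 706.3 L/s.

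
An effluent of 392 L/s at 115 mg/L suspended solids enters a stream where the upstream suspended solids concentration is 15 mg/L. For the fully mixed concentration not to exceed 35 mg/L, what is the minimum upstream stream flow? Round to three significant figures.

Set C_mix = 35: (Q·15.00 + 392.0·115.0) / (Q + 392.0) = 35
→ Q = 392.0·(115.0 − 35)/(35 − 15.00) = 1568 L/s.

1570 L/s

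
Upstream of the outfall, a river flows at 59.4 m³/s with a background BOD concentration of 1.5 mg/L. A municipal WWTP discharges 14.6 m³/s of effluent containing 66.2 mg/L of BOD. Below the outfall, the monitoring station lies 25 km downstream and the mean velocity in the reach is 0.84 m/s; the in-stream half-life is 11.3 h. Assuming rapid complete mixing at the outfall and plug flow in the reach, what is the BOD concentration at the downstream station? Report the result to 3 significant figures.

8.59 mg/L

Mixed concentration C = ΣQC/ΣQ = (59.40·1.500 + 14.60·66.20) / 74.00 = 1056/74.00 = 14.27 mg/L.
Travel time t = 25·1000 / 0.84 = 29760 s = 8.267 h.
Half-life 11.3 h → k = ln 2 / 11.3 = 0.06134 h⁻¹ = 1.472 d⁻¹.
Decay over the reach: 14.27·exp(−kt) = 14.27·0.6022 = 8.591 mg/L.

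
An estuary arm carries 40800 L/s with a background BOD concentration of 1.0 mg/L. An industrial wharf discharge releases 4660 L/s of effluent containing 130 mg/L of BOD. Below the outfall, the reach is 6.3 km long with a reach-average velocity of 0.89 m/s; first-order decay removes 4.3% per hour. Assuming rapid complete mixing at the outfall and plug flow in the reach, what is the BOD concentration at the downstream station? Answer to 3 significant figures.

13.0 mg/L

Mixed concentration C = ΣQC/ΣQ = (40800·1.000 + 4660·130.0) / 45460 = 646600/45460 = 14.22 mg/L.
Travel time t = 6.3·1000 / 0.89 = 7079 s = 1.966 h.
4.3%/h lost → k = −ln(1 − 0.043) = 0.04395 h⁻¹.
Applying C = C₀e^(−kt): 14.22 × 0.9172 = 13.05 mg/L.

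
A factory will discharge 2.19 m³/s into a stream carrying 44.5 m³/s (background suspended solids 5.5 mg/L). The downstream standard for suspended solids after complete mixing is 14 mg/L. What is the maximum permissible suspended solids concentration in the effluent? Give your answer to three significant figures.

187 mg/L

At the limit, (Qr·Cr + Qe·Cₑ)/(Qr + Qe) = 14:
Cₑ = (46.69·14 − 44.50·5.500) / 2.190 = 186.7 mg/L.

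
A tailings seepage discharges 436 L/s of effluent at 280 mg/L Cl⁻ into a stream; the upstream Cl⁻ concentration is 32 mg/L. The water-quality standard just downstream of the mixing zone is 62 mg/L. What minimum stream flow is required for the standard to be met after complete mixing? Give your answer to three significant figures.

Set C_mix = 62: (Q·32.00 + 436.0·280.0) / (Q + 436.0) = 62
→ Q = 436.0·(280.0 − 62)/(62 − 32.00) = 3168 L/s.

3170 L/s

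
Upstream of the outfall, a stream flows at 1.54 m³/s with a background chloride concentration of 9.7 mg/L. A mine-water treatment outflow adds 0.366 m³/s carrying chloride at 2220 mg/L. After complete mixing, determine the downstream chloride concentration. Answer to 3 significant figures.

434 mg/L

Mass balance: C = (1.540·9.700 + 0.3660·2220) / 1.906 = 827.5/1.906 = 434.1 mg/L.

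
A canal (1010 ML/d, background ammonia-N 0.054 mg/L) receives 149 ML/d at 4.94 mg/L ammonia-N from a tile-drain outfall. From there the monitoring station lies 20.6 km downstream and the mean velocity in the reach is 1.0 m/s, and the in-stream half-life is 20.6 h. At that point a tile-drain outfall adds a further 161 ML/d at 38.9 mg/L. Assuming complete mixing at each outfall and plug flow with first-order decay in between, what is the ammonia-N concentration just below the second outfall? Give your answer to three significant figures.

5.24 mg/L

Flow-weighted average: C = (1010·0.05400 + 149.0·4.940) / 1159 = 790.6/1159 = 0.6821 mg/L; combined flow 1159 ML/d.
Travel time t = 20.6·1000 / 1.0 = 20600 s = 5.722 h.
Half-life 20.6 h → k = ln 2 / 20.6 = 0.03365 h⁻¹ = 0.8076 d⁻¹.
Applying C = C₀e^(−kt): 0.6821 × 0.8249 = 0.5627 mg/L.
At the second outfall, C = (1159·0.5627 + 161.0·38.90) / (1159 + 161.0) = 5.239 mg/L.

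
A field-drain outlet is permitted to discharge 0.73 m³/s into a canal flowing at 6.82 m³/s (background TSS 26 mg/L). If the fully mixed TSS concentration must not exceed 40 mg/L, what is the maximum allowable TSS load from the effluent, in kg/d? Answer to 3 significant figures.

10800 kg/d

Mass balance at the limit: 6.820·26.00 + 0.7300·Cₑ = 7.550·40 → Cₑ = 170.8 mg/L.
Load = 0.7300 m³/s × 170.8 g/m³ × 86 400 s/d = 10770 kg/d.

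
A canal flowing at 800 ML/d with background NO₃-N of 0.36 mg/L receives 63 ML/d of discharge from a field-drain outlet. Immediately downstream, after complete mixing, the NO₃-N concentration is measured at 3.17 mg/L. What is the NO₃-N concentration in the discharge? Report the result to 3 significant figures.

38.9 mg/L

Mass balance: 800.0·0.3600 + 63.00·Cₑ = 863.0·3.170
→ Cₑ = (863.0·3.170 − 800.0·0.3600) / 63.00 = 38.85 mg/L.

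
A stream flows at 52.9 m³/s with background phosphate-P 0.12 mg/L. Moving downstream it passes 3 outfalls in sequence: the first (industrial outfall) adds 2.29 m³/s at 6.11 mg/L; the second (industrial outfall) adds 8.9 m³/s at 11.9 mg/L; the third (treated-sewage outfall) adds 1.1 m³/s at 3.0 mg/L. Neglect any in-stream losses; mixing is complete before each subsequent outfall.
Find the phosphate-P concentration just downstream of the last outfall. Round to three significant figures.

1.99 mg/L

After outfall 1: Q = 52.90 + 2.290 = 55.19 m³/s; C = (52.90·0.1200 + 2.290·6.110)/55.19 = 0.3685 mg/L.
After outfall 2: Q = 55.19 + 8.900 = 64.09 m³/s; C = (55.19·0.3685 + 8.900·11.90)/64.09 = 1.970 mg/L.
After outfall 3: Q = 64.09 + 1.100 = 65.19 m³/s; C = (64.09·1.970 + 1.100·3.000)/65.19 = 1.987 mg/L.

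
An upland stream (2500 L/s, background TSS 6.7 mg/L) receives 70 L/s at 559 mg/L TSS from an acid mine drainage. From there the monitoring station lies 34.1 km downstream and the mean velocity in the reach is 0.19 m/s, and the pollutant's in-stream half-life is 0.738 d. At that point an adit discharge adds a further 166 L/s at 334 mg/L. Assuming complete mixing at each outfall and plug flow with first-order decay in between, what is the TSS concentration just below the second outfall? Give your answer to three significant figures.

23.2 mg/L

Mixed concentration C = ΣQC/ΣQ = (2500·6.700 + 70.00·559.0) / 2570 = 55880/2570 = 21.74 mg/L; combined flow 2570 L/s.
Travel time t = 34.1·1000 / 0.19 = 179500 s = 49.85 h.
Half-life 0.738 d → k = ln 2 / 0.738 = 0.9392 d⁻¹.
First-order decay: C = 21.74·exp(−k·t) = 21.74·0.1421 = 3.090 mg/L.
Second outfall: C = (2570·3.090 + 166.0·334.0)/2736 = 23.17 mg/L.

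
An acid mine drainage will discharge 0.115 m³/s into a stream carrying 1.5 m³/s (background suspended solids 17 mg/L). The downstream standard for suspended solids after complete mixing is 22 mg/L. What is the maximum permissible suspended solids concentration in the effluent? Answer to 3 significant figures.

At the limit, (Qr·Cr + Qe·Cₑ)/(Qr + Qe) = 22:
Cₑ = (1.615·22 − 1.500·17.00) / 0.1150 = 87.22 mg/L.

87.2 mg/L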